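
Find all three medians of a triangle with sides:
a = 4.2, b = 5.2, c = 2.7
Using m_x = ½√(2y² + 2z² - x²):
m_a = ½√(2·5.2² + 2·2.7² - 4.2²) = ½√51.02 = 3.571
m_b = ½√(2·4.2² + 2·2.7² - 5.2²) = ½√22.82 = 2.389
m_c = ½√(2·4.2² + 2·5.2² - 2.7²) = ½√82.07 = 4.53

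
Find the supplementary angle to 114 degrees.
Supplementary angles sum to 180 degrees.
Other angle = 180 - 114
Other angle = 66 degrees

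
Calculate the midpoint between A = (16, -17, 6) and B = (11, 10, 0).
Midpoint = ((16+11)/2, (-17+10)/2, (6+0)/2) = (13.5, -3.5, 3)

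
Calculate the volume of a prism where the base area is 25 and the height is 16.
Volume = base area * height
Volume = 25 * 16
Volume = 400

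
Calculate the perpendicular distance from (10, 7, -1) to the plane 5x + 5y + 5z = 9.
d = |5(10) + 5(7) + 5(-1) - (9)| / √(5² + 5² + 5²) = 71/√75 = 8.198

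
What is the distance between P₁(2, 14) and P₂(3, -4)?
Using the distance formula: d = sqrt((x₂-x₁)² + (y₂-y₁)²)
dx = 3 - 2 = 1
dy = (-4) - 14 = -18
d = sqrt(1² + (-18)²) = sqrt(1 + 324) = sqrt(325) = 18.03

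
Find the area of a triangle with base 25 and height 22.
Area = (1/2) * base * height
Area = (1/2) * 25 * 22
Area = 275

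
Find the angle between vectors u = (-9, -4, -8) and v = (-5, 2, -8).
u·v = 101, |u|² = 161, |v|² = 93
cos θ = 101/√14973 ≈ 0.8254
θ ≈ 34.37°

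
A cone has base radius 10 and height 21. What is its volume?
Volume = (1/3) * pi * r² * h
Volume = (1/3) * pi * 10² * 21
Volume = (1/3) * pi * 100 * 21
Volume = (1/3) * pi * 2100
Volume = 2199.11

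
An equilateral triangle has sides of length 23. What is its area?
Area = (sqrt(3)/4) * s²
Area = (sqrt(3)/4) * 23²
Area = (sqrt(3)/4) * 529
Area = 229.06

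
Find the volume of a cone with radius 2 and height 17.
Volume = (1/3) * pi * r² * h
Volume = (1/3) * pi * 2² * 17
Volume = (1/3) * pi * 4 * 17
Volume = (1/3) * pi * 68
Volume = 71.21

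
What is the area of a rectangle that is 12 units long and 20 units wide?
Area = length * width
Area = 12 * 20
Area = 240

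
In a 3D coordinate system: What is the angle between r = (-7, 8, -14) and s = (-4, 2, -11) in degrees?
r·s = 198, |r|² = 309, |s|² = 141
cos θ = 198/√43569 ≈ 0.9486
θ ≈ 18.45°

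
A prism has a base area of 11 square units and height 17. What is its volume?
Volume = base area * height
Volume = 11 * 17
Volume = 187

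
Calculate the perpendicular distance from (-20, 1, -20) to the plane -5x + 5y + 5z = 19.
d = |(-5)(-20) + 5(1) + 5(-20) - (19)| / √((-5)² + 5² + 5²) = 14/√75 = 1.617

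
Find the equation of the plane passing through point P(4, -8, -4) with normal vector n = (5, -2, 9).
d = n·P = (5)(4) + (-2)(-8) + (9)(-4) = 0
Plane: 5x - 2y + 9z = 0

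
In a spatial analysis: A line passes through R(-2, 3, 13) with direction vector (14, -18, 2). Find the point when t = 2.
P(2) = (-2 + 14(2), 3 + (-18)(2), 13 + 2(2)) = (26, -33, 17)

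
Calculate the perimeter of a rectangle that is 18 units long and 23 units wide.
Perimeter = 2 * (length + width)
Perimeter = 2 * (18 + 23)
Perimeter = 2 * 41
Perimeter = 82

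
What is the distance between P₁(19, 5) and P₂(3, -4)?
Using the distance formula: d = sqrt((x₂-x₁)² + (y₂-y₁)²)
dx = 3 - 19 = -16
dy = (-4) - 5 = -9
d = sqrt((-16)² + (-9)²) = sqrt(256 + 81) = sqrt(337) = 18.36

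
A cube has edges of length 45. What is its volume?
Volume = s³
Volume = 45³
Volume = 91125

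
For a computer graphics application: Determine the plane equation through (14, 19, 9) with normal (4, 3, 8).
d = n·P = (4)(14) + (3)(19) + (8)(9) = 185
Plane: 4x + 3y + 8z = 185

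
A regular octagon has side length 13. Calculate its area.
For a regular 8-gon with side length s = 13:
Apothem a = s / (2*tan(pi/8)) = 13 / (2*tan(pi/8)) ≈ 15.6924
Perimeter P = 8 * 13 = 104
Area = (1/2) * P * a = (1/2) * 104 * 15.6924 = 816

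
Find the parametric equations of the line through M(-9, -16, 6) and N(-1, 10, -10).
Direction vector d = N - M = (8, 26, -16)
x = -9 + 8t, y = -16 + 26t, z = 6 - 16t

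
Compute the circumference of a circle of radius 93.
Circumference = 2 * pi * r
Circumference = 2 * pi * 93
Circumference = 584.34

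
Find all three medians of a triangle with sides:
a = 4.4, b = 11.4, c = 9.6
Using m_x = ½√(2y² + 2z² - x²):
m_a = ½√(2·11.4² + 2·9.6² - 4.4²) = ½√424.88 = 10.31
m_b = ½√(2·4.4² + 2·9.6² - 11.4²) = ½√93.08 = 4.824
m_c = ½√(2·4.4² + 2·11.4² - 9.6²) = ½√206.48 = 7.185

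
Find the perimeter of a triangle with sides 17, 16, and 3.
Perimeter = sum of all sides
Perimeter = 17 + 16 + 3
Perimeter = 36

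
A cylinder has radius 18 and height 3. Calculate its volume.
Volume = pi * r² * h
Volume = pi * 18² * 3
Volume = pi * 324 * 3
Volume = pi * 972
Volume = 3053.63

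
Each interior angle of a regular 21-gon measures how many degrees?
Interior angle of a regular n-gon = (n-2)*180/n
Interior angle = (21-2)*180/21
Interior angle = 19*180/21
Interior angle = 3420/21
Interior angle = 162.86 degrees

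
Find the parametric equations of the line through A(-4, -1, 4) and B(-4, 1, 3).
Direction vector d = B - A = (0, 2, -1)
x = -4, y = -1 + 2t, z = 4 - t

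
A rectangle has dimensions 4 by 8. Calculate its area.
Area = length * width
Area = 4 * 8
Area = 32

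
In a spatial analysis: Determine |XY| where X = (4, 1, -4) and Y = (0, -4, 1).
d = √[(-4)² + (-5)² + (5)²] = √66 = 8.124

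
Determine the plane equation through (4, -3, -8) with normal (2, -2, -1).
d = n·P = (2)(4) + (-2)(-3) + (-1)(-8) = 22
Plane: 2x - 2y - z = 22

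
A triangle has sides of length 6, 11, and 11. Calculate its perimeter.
Perimeter = sum of all sides
Perimeter = 6 + 11 + 11
Perimeter = 28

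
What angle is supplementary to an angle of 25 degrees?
Supplementary angles sum to 180 degrees.
Other angle = 180 - 25
Other angle = 155 degrees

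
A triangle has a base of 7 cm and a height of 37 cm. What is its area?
Area = (1/2) * base * height
Area = (1/2) * 7 * 37
Area = 129.50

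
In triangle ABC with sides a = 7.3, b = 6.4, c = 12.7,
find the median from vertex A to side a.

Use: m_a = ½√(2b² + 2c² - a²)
m_a = ½√(2·6.4² + 2·12.7² - 7.3²)
m_a = ½√(81.92 + 322.58 - 53.29) = ½√351.21 = 9.37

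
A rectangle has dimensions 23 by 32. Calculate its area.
Area = length * width
Area = 23 * 32
Area = 736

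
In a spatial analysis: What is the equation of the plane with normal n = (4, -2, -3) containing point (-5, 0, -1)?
d = n·P = (4)(-5) + (-2)(0) + (-3)(-1) = -17
Plane: 4x - 2y - 3z = -17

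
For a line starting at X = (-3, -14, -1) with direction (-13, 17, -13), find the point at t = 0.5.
P(0.5) = (-3 + (-13)(0.5), -14 + 17(0.5), -1 + (-13)(0.5)) = (-9.5, -5.5, -7.5)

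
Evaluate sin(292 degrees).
sin(292 degrees) = -0.9272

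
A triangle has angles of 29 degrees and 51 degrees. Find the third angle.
Sum of angles in a triangle = 180 degrees
Third angle = 180 - 29 - 51
Third angle = 100 degrees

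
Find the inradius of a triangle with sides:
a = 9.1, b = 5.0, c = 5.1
s = (a+b+c)/2 = (9.1+5.0+5.1)/2 = 9.6
Area = √(s(s-a)(s-b)(s-c)) = √(9.6·0.5·4.6·4.5) = 9.96795
r = Area/s = 9.96795/9.6 = 1.038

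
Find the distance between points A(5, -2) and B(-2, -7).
Using the distance formula: d = sqrt((x₂-x₁)² + (y₂-y₁)²)
dx = (-2) - 5 = -7
dy = (-7) - (-2) = -5
d = sqrt((-7)² + (-5)²) = sqrt(49 + 25) = sqrt(74) = 8.60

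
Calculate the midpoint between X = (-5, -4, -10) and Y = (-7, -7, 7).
Midpoint = ((-5-7)/2, (-4-7)/2, (-10+7)/2) = (-6, -5.5, -1.5)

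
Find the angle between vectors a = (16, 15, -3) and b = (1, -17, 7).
a·b = -260, |a|² = 490, |b|² = 339
cos θ = -260/√166110 ≈ -0.6379
θ ≈ 129.6°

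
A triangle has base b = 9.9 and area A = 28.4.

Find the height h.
A = ½bh  →  h = 2A/b
h = 2·28.4/9.9 = 5.737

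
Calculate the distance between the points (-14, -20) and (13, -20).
Using the distance formula: d = sqrt((x₂-x₁)² + (y₂-y₁)²)
dx = 13 - (-14) = 27
dy = (-20) - (-20) = 0
d = sqrt(27² + 0²) = sqrt(729 + 0) = sqrt(729) = 27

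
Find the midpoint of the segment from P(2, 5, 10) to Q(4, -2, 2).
Midpoint = ((2+4)/2, (5-2)/2, (10+2)/2) = (3, 1.5, 6)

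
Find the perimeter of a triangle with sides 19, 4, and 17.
Perimeter = sum of all sides
Perimeter = 19 + 4 + 17
Perimeter = 40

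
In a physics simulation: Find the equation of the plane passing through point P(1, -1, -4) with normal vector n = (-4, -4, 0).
d = n·P = (-4)(1) + (-4)(-1) + (0)(-4) = 0
Plane: -4x - 4y = 0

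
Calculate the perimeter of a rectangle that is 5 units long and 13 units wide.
Perimeter = 2 * (length + width)
Perimeter = 2 * (5 + 13)
Perimeter = 2 * 18
Perimeter = 36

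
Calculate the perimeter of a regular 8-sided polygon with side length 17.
Perimeter = number of sides * side length
Perimeter = 8 * 17
Perimeter = 136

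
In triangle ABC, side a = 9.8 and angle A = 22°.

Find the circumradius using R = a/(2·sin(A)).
R = a/(2·sin(A)) = 9.8/(2·sin(22°))
R = 9.8/(2·0.374607) = 9.8/0.749213 = 13.08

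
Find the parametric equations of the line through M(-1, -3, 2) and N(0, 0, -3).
Direction vector d = N - M = (1, 3, -5)
x = -1 + t, y = -3 + 3t, z = 2 - 5t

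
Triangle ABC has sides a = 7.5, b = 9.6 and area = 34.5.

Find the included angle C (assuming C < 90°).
Area = ½ab·sin(C)  →  sin(C) = 2·Area/(ab)
sin(C) = 2·34.5/(7.5·9.6) = 0.958333
C = arcsin(0.958333) = 73.4°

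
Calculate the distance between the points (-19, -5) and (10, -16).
Using the distance formula: d = sqrt((x₂-x₁)² + (y₂-y₁)²)
dx = 10 - (-19) = 29
dy = (-16) - (-5) = -11
d = sqrt(29² + (-11)²) = sqrt(841 + 121) = sqrt(962) = 31.02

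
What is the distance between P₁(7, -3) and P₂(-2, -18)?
Using the distance formula: d = sqrt((x₂-x₁)² + (y₂-y₁)²)
dx = (-2) - 7 = -9
dy = (-18) - (-3) = -15
d = sqrt((-9)² + (-15)²) = sqrt(81 + 225) = sqrt(306) = 17.49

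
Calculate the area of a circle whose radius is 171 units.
Area = pi * r²
Area = pi * 171²
Area = pi * 29241
Area = 91863.31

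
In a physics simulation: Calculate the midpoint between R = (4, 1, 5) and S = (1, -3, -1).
Midpoint = ((4+1)/2, (1-3)/2, (5-1)/2) = (2.5, -1, 2)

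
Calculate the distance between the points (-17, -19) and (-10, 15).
Using the distance formula: d = sqrt((x₂-x₁)² + (y₂-y₁)²)
dx = (-10) - (-17) = 7
dy = 15 - (-19) = 34
d = sqrt(7² + 34²) = sqrt(49 + 1156) = sqrt(1205) = 34.71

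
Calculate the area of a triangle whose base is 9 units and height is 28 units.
Area = (1/2) * base * height
Area = (1/2) * 9 * 28
Area = 126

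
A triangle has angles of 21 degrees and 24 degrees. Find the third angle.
Sum of angles in a triangle = 180 degrees
Third angle = 180 - 21 - 24
Third angle = 135 degrees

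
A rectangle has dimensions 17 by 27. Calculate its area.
Area = length * width
Area = 17 * 27
Area = 459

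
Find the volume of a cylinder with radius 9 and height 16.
Volume = pi * r² * h
Volume = pi * 9² * 16
Volume = pi * 81 * 16
Volume = pi * 1296
Volume = 4071.50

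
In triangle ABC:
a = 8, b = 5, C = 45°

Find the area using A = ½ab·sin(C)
A = ½·8·5·sin(45°) = ½·40·0.707107 = 14.14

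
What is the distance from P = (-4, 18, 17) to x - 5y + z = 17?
d = |1(-4) + (-5)(18) + 1(17) - (17)| / √(1² + (-5)² + 1²) = 94/√27 = 18.09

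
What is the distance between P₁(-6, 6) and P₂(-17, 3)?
Using the distance formula: d = sqrt((x₂-x₁)² + (y₂-y₁)²)
dx = (-17) - (-6) = -11
dy = 3 - 6 = -3
d = sqrt((-11)² + (-3)²) = sqrt(121 + 9) = sqrt(130) = 11.40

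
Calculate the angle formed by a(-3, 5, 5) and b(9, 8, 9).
a·b = 58, |a|² = 59, |b|² = 226
cos θ = 58/√13334 ≈ 0.5023
θ ≈ 59.85°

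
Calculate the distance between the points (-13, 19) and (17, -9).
Using the distance formula: d = sqrt((x₂-x₁)² + (y₂-y₁)²)
dx = 17 - (-13) = 30
dy = (-9) - 19 = -28
d = sqrt(30² + (-28)²) = sqrt(900 + 784) = sqrt(1684) = 41.04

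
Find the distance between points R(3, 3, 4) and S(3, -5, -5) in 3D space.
d = √[(0)² + (-8)² + (-9)²] = √145 = 12.04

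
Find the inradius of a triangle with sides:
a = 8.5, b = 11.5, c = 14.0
s = (a+b+c)/2 = (8.5+11.5+14.0)/2 = 17
Area = √(s(s-a)(s-b)(s-c)) = √(17·8.5·5.5·3) = 48.8288
r = Area/s = 48.8288/17 = 2.872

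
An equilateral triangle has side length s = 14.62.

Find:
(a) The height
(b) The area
(a) Height h = s·√3/2 = 14.62·√3/2 = 12.66
(b) Area = (√3/4)·s² = (√3/4)·14.62² = (√3/4)·213.744 = 92.55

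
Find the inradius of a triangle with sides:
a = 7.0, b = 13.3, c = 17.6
s = (a+b+c)/2 = (7.0+13.3+17.6)/2 = 18.95
Area = √(s(s-a)(s-b)(s-c)) = √(18.95·11.95·5.65·1.35) = 41.5604
r = Area/s = 41.5604/18.95 = 2.193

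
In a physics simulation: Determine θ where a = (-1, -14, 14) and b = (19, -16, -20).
a·b = -75, |a|² = 393, |b|² = 1017
cos θ = -75/√399681 ≈ -0.1186
θ ≈ 96.81°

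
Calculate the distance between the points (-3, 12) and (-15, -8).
Using the distance formula: d = sqrt((x₂-x₁)² + (y₂-y₁)²)
dx = (-15) - (-3) = -12
dy = (-8) - 12 = -20
d = sqrt((-12)² + (-20)²) = sqrt(144 + 400) = sqrt(544) = 23.32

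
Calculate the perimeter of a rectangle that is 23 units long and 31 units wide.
Perimeter = 2 * (length + width)
Perimeter = 2 * (23 + 31)
Perimeter = 2 * 54
Perimeter = 108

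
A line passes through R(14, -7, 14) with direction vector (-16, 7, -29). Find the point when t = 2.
P(2) = (14 + (-16)(2), -7 + 7(2), 14 + (-29)(2)) = (-18, 7, -44)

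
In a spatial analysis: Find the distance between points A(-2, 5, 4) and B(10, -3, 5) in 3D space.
d = √[(12)² + (-8)² + (1)²] = √209 = 14.46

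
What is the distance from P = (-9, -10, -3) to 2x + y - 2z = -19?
d = |2(-9) + 1(-10) + (-2)(-3) - (-19)| / √(2² + 1² + (-2)²) = 3/√9 = 1.0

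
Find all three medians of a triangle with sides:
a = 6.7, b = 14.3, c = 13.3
Using m_x = ½√(2y² + 2z² - x²):
m_a = ½√(2·14.3² + 2·13.3² - 6.7²) = ½√717.87 = 13.4
m_b = ½√(2·6.7² + 2·13.3² - 14.3²) = ½√239.07 = 7.731
m_c = ½√(2·6.7² + 2·14.3² - 13.3²) = ½√321.87 = 8.97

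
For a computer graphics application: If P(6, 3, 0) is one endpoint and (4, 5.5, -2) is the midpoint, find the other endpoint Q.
Q = (2×4 - 6, 2×5.5 - 3, 2×(-2) - 0) = (2, 8, -4)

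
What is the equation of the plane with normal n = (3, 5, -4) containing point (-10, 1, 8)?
d = n·P = (3)(-10) + (5)(1) + (-4)(8) = -57
Plane: 3x + 5y - 4z = -57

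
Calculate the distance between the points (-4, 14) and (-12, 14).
Using the distance formula: d = sqrt((x₂-x₁)² + (y₂-y₁)²)
dx = (-12) - (-4) = -8
dy = 14 - 14 = 0
d = sqrt((-8)² + 0²) = sqrt(64 + 0) = sqrt(64) = 8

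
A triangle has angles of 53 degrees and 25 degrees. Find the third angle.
Sum of angles in a triangle = 180 degrees
Third angle = 180 - 53 - 25
Third angle = 102 degrees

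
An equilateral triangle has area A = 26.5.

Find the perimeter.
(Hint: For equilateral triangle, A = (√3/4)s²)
A = (√3/4)s²  →  s² = 4A/√3 = 4·26.5/√3 = 61.1991
s = 7.82299
Perimeter = 3s = 23.47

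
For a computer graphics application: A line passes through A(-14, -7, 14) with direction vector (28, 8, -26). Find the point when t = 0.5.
P(0.5) = (-14 + 28(0.5), -7 + 8(0.5), 14 + (-26)(0.5)) = (0, -3, 1)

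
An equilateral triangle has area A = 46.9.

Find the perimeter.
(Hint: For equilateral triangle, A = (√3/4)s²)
A = (√3/4)s²  →  s² = 4A/√3 = 4·46.9/√3 = 108.311
s = 10.4073
Perimeter = 3s = 31.22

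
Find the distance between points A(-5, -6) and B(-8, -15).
Using the distance formula: d = sqrt((x₂-x₁)² + (y₂-y₁)²)
dx = (-8) - (-5) = -3
dy = (-15) - (-6) = -9
d = sqrt((-3)² + (-9)²) = sqrt(9 + 81) = sqrt(90) = 9.49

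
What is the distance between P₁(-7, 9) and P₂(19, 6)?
Using the distance formula: d = sqrt((x₂-x₁)² + (y₂-y₁)²)
dx = 19 - (-7) = 26
dy = 6 - 9 = -3
d = sqrt(26² + (-3)²) = sqrt(676 + 9) = sqrt(685) = 26.17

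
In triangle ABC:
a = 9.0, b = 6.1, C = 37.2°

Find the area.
Using A = ½ab·sin(C):
A = ½·9.0·6.1·sin(37.2°) = ½·54.9·0.604599 = 16.6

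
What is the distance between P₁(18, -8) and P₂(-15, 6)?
Using the distance formula: d = sqrt((x₂-x₁)² + (y₂-y₁)²)
dx = (-15) - 18 = -33
dy = 6 - (-8) = 14
d = sqrt((-33)² + 14²) = sqrt(1089 + 196) = sqrt(1285) = 35.85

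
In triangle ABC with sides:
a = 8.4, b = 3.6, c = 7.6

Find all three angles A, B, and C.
By the law of cosines:
cos(A) = (b² + c² - a²)/(2bc) = 0.002924  →  A = 89.83°
cos(B) = (a² + c² - b²)/(2ac) = 0.903509  →  B = 25.38°
cos(C) = (a² + b² - c²)/(2ab) = 0.425926  →  C = 64.79°
Check: A + B + C = 180.0° ✓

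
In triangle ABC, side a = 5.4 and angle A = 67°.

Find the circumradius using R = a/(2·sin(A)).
R = a/(2·sin(A)) = 5.4/(2·sin(67°))
R = 5.4/(2·0.920505) = 5.4/1.841010 = 2.933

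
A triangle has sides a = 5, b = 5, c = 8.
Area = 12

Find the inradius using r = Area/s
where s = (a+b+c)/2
s = (5+5+8)/2 = 9
r = Area/s = 12/9 = 1.333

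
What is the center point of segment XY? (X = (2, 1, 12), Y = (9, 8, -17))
Midpoint = ((2+9)/2, (1+8)/2, (12-17)/2) = (5.5, 4.5, -2.5)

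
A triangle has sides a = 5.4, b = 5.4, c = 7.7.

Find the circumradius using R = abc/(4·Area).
s = (a+b+c)/2 = 9.25
Area = √(s(s-a)(s-b)(s-c)) = √(9.25·3.85·3.85·1.55) = 14.578
R = abc/(4·Area) = (5.4·5.4·7.7)/(4·14.578) = 224.532/58.312 = 3.851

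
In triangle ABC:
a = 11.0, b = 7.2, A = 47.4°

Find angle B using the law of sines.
sin(B)/b = sin(A)/a
sin(B) = b·sin(A)/a = 7.2·sin(47.4°)/11.0 = 0.481809
B = arcsin(0.481809) = 28.8°  (b ≤ a, so B ≤ A and the acute solution is unique)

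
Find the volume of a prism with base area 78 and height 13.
Volume = base area * height
Volume = 78 * 13
Volume = 1014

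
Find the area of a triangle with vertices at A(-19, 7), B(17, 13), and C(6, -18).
Using the coordinate formula: Area = (1/2)|x₁(y₂-y₃) + x₂(y₃-y₁) + x₃(y₁-y₂)|
Area = (1/2)|(-19)(13-(-18)) + 17((-18)-7) + 6(7-13)|
Area = (1/2)|(-19)*31 + 17*(-25) + 6*(-6)|
Area = (1/2)|(-589) + (-425) + (-36)|
Area = (1/2)*1050 = 525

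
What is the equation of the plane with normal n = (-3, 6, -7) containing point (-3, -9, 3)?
d = n·P = (-3)(-3) + (6)(-9) + (-7)(3) = -66
Plane: -3x + 6y - 7z = -66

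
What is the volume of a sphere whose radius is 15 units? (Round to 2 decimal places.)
Volume = (4/3) * pi * r³
Volume = (4/3) * pi * 15³
Volume = (4/3) * pi * 3375
Volume = 14137.17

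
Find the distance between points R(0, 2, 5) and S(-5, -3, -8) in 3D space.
d = √[(-5)² + (-5)² + (-13)²] = √219 = 14.8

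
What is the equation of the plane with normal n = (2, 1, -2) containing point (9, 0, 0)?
d = n·P = (2)(9) + (1)(0) + (-2)(0) = 18
Plane: 2x + y - 2z = 18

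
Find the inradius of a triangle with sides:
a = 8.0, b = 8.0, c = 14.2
s = (a+b+c)/2 = (8.0+8.0+14.2)/2 = 15.1
Area = √(s(s-a)(s-b)(s-c)) = √(15.1·7.1·7.1·0.9) = 26.1739
r = Area/s = 26.1739/15.1 = 1.733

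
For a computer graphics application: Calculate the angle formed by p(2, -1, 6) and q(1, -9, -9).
p·q = -43, |p|² = 41, |q|² = 163
cos θ = -43/√6683 ≈ -0.526
θ ≈ 121.7°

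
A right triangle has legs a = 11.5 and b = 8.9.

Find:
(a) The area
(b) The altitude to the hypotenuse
(a) Area = ½ab = ½·11.5·8.9 = 51.175
(b) Hypotenuse c = √(11.5² + 8.9²) = √211.46 = 14.5417
    Area = ½·c·h_c  →  h_c = 2·Area/c = 2·51.175/14.5417 = 7.038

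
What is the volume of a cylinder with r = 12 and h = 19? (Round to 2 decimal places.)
Volume = pi * r² * h
Volume = pi * 12² * 19
Volume = pi * 144 * 19
Volume = pi * 2736
Volume = 8595.40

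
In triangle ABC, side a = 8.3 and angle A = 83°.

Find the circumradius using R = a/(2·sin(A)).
R = a/(2·sin(A)) = 8.3/(2·sin(83°))
R = 8.3/(2·0.992546) = 8.3/1.985092 = 4.181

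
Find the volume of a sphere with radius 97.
Volume = (4/3) * pi * r³
Volume = (4/3) * pi * 97³
Volume = (4/3) * pi * 912673
Volume = 3822995.72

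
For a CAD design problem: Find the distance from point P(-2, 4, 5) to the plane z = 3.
d = |0(-2) + 0(4) + 1(5) - (3)| / √(0² + 0² + 1²) = 2/√1 = 2.0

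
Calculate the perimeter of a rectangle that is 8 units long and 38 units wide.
Perimeter = 2 * (length + width)
Perimeter = 2 * (8 + 38)
Perimeter = 2 * 46
Perimeter = 92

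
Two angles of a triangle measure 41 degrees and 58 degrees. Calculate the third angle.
Sum of angles in a triangle = 180 degrees
Third angle = 180 - 41 - 58
Third angle = 81 degrees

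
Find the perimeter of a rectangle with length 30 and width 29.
Perimeter = 2 * (length + width)
Perimeter = 2 * (30 + 29)
Perimeter = 2 * 59
Perimeter = 118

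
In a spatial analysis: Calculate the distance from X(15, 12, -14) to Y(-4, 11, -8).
d = √[(-19)² + (-1)² + (6)²] = √398 = 19.95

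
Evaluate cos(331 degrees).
cos(331 degrees) = 0.8746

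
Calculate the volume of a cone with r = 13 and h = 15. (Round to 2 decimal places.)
Volume = (1/3) * pi * r² * h
Volume = (1/3) * pi * 13² * 15
Volume = (1/3) * pi * 169 * 15
Volume = (1/3) * pi * 2535
Volume = 2654.65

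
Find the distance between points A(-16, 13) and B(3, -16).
Using the distance formula: d = sqrt((x₂-x₁)² + (y₂-y₁)²)
dx = 3 - (-16) = 19
dy = (-16) - 13 = -29
d = sqrt(19² + (-29)²) = sqrt(361 + 841) = sqrt(1202) = 34.67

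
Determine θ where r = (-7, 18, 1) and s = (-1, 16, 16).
r·s = 311, |r|² = 374, |s|² = 513
cos θ = 311/√191862 ≈ 0.71
θ ≈ 44.76°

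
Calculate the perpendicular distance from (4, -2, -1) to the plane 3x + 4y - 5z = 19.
d = |3(4) + 4(-2) + (-5)(-1) - (19)| / √(3² + 4² + (-5)²) = 10/√50 = 1.414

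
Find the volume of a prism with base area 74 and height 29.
Volume = base area * height
Volume = 74 * 29
Volume = 2146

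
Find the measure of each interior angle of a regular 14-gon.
Interior angle of a regular n-gon = (n-2)*180/n
Interior angle = (14-2)*180/14
Interior angle = 12*180/14
Interior angle = 2160/14
Interior angle = 154.29 degrees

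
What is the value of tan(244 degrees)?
tan(244 degrees) = 2.0503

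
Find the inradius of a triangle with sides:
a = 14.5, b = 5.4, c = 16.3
s = (a+b+c)/2 = (14.5+5.4+16.3)/2 = 18.1
Area = √(s(s-a)(s-b)(s-c)) = √(18.1·3.6·12.7·1.8) = 38.5948
r = Area/s = 38.5948/18.1 = 2.132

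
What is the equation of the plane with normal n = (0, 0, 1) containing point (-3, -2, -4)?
d = n·P = (0)(-3) + (0)(-2) + (1)(-4) = -4
Plane: z = -4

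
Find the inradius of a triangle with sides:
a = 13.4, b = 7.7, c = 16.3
s = (a+b+c)/2 = (13.4+7.7+16.3)/2 = 18.7
Area = √(s(s-a)(s-b)(s-c)) = √(18.7·5.3·11·2.4) = 51.1518
r = Area/s = 51.1518/18.7 = 2.735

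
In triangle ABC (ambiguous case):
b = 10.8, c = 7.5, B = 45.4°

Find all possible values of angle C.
sin(C)/c = sin(B)/b  →  sin(C) = c·sin(B)/b = 7.5·sin(45.4°)/10.8 = 0.494463
C₁ = arcsin(0.494463) = 29.63°,  C₂ = 180° - C₁ = 150.37°
Check C₂: A = 180° - 45.4° - 150.37° = -15.77° ≤ 0, rejected
C = 29.63° (one solution)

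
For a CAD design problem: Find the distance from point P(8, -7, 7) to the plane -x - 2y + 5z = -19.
d = |(-1)(8) + (-2)(-7) + 5(7) - (-19)| / √((-1)² + (-2)² + 5²) = 60/√30 = 10.95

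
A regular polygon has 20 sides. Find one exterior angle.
Exterior angle of a regular n-gon = 360/n
Exterior angle = 360/20
Exterior angle = 18 degrees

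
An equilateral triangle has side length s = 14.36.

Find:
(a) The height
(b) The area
(a) Height h = s·√3/2 = 14.36·√3/2 = 12.44
(b) Area = (√3/4)·s² = (√3/4)·14.36² = (√3/4)·206.21 = 89.29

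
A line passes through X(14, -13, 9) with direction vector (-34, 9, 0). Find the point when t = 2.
P(2) = (14 + (-34)(2), -13 + 9(2), 9 + 0(2)) = (-54, 5, 9)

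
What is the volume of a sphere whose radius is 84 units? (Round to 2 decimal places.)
Volume = (4/3) * pi * r³
Volume = (4/3) * pi * 84³
Volume = (4/3) * pi * 592704
Volume = 2482712.71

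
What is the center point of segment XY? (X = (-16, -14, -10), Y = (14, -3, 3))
Midpoint = ((-16+14)/2, (-14-3)/2, (-10+3)/2) = (-1, -8.5, -3.5)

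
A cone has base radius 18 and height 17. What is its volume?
Volume = (1/3) * pi * r² * h
Volume = (1/3) * pi * 18² * 17
Volume = (1/3) * pi * 324 * 17
Volume = (1/3) * pi * 5508
Volume = 5767.96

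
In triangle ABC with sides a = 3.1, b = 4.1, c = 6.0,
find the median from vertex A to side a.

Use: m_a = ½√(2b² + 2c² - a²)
m_a = ½√(2·4.1² + 2·6.0² - 3.1²)
m_a = ½√(33.62 + 72 - 9.61) = ½√96.01 = 4.899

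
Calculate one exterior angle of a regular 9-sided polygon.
Exterior angle of a regular n-gon = 360/n
Exterior angle = 360/9
Exterior angle = 40 degrees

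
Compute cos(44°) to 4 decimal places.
cos(44 degrees) = 0.7193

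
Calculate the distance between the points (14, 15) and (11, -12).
Using the distance formula: d = sqrt((x₂-x₁)² + (y₂-y₁)²)
dx = 11 - 14 = -3
dy = (-12) - 15 = -27
d = sqrt((-3)² + (-27)²) = sqrt(9 + 729) = sqrt(738) = 27.17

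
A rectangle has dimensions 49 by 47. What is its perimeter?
Perimeter = 2 * (length + width)
Perimeter = 2 * (49 + 47)
Perimeter = 2 * 96
Perimeter = 192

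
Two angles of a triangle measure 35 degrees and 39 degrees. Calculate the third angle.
Sum of angles in a triangle = 180 degrees
Third angle = 180 - 35 - 39
Third angle = 106 degrees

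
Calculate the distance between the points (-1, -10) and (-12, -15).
Using the distance formula: d = sqrt((x₂-x₁)² + (y₂-y₁)²)
dx = (-12) - (-1) = -11
dy = (-15) - (-10) = -5
d = sqrt((-11)² + (-5)²) = sqrt(121 + 25) = sqrt(146) = 12.08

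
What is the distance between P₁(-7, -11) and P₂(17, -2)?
Using the distance formula: d = sqrt((x₂-x₁)² + (y₂-y₁)²)
dx = 17 - (-7) = 24
dy = (-2) - (-11) = 9
d = sqrt(24² + 9²) = sqrt(576 + 81) = sqrt(657) = 25.63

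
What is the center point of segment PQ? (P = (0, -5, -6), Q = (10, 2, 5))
Midpoint = ((0+10)/2, (-5+2)/2, (-6+5)/2) = (5, -1.5, -0.5)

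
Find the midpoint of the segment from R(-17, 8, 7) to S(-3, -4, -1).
Midpoint = ((-17-3)/2, (8-4)/2, (7-1)/2) = (-10, 2, 3)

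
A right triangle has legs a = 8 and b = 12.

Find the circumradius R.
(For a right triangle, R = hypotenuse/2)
Hypotenuse c = √(8² + 12²) = √208 = 14.4222
R = c/2 = 7.211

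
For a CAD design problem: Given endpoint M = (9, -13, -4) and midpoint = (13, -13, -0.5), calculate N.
N = (2×13 - 9, 2×(-13) - (-13), 2×(-0.5) - (-4)) = (17, -13, 3)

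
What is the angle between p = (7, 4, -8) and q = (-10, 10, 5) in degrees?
p·q = -70, |p|² = 129, |q|² = 225
cos θ = -70/√29025 ≈ -0.4109
θ ≈ 114.3°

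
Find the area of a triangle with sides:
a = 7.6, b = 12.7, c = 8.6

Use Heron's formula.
s = (a+b+c)/2 = (7.6+12.7+8.6)/2 = 14.45
A = √(s(s-a)(s-b)(s-c)) = √(14.45·6.85·1.75·5.85)
A = √1013.33 = 31.83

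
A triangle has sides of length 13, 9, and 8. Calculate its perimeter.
Perimeter = sum of all sides
Perimeter = 13 + 9 + 8
Perimeter = 30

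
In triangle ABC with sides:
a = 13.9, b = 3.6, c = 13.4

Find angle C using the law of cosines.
cos(C) = (a² + b² - c²)/(2ab)
cos(C) = (13.9² + 3.6² - 13.4²)/(2·13.9·3.6) = 26.61/100.08 = 0.265887
C = arccos(0.265887) = 74.58°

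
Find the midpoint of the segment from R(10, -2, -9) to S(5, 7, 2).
Midpoint = ((10+5)/2, (-2+7)/2, (-9+2)/2) = (7.5, 2.5, -3.5)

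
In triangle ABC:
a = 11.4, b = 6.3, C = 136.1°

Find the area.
Using A = ½ab·sin(C):
A = ½·11.4·6.3·sin(136.1°) = ½·71.82·0.693402 = 24.9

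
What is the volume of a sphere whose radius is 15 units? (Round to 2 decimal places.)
Volume = (4/3) * pi * r³
Volume = (4/3) * pi * 15³
Volume = (4/3) * pi * 3375
Volume = 14137.17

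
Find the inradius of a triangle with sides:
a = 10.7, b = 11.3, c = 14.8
s = (a+b+c)/2 = (10.7+11.3+14.8)/2 = 18.4
Area = √(s(s-a)(s-b)(s-c)) = √(18.4·7.7·7.1·3.6) = 60.1776
r = Area/s = 60.1776/18.4 = 3.271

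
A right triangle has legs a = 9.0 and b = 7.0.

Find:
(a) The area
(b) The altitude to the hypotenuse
(a) Area = ½ab = ½·9.0·7.0 = 31.5
(b) Hypotenuse c = √(9.0² + 7.0²) = √130 = 11.4018
    Area = ½·c·h_c  →  h_c = 2·Area/c = 2·31.5/11.4018 = 5.525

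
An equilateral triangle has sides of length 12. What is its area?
Area = (sqrt(3)/4) * s²
Area = (sqrt(3)/4) * 12²
Area = (sqrt(3)/4) * 144
Area = 62.35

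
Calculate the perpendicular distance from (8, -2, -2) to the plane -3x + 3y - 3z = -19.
d = |(-3)(8) + 3(-2) + (-3)(-2) - (-19)| / √((-3)² + 3² + (-3)²) = 5/√27 = 0.9623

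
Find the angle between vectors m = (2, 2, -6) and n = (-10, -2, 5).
m·n = -54, |m|² = 44, |n|² = 129
cos θ = -54/√5676 ≈ -0.7168
θ ≈ 135.8°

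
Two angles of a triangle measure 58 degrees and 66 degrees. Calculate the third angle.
Sum of angles in a triangle = 180 degrees
Third angle = 180 - 58 - 66
Third angle = 56 degrees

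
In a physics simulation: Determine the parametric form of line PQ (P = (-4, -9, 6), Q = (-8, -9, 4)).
Direction vector d = Q - P = (-4, 0, -2)
x = -4 - 4t, y = -9, z = 6 - 2t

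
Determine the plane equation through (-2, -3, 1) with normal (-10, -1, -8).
d = n·P = (-10)(-2) + (-1)(-3) + (-8)(1) = 15
Plane: -10x - y - 8z = 15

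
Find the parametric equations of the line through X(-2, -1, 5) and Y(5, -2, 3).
Direction vector d = Y - X = (7, -1, -2)
x = -2 + 7t, y = -1 - t, z = 5 - 2t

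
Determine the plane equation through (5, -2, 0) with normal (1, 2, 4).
d = n·P = (1)(5) + (2)(-2) + (4)(0) = 1
Plane: x + 2y + 4z = 1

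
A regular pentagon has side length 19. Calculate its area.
For a regular 5-gon with side length s = 19:
Apothem a = s / (2*tan(pi/5)) = 19 / (2*tan(pi/5)) ≈ 13.0756
Perimeter P = 5 * 19 = 95
Area = (1/2) * P * a = (1/2) * 95 * 13.0756 = 621.09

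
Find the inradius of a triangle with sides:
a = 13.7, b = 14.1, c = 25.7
s = (a+b+c)/2 = (13.7+14.1+25.7)/2 = 26.75
Area = √(s(s-a)(s-b)(s-c)) = √(26.75·13.05·12.65·1.05) = 68.0937
r = Area/s = 68.0937/26.75 = 2.546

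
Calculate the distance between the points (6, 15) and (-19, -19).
Using the distance formula: d = sqrt((x₂-x₁)² + (y₂-y₁)²)
dx = (-19) - 6 = -25
dy = (-19) - 15 = -34
d = sqrt((-25)² + (-34)²) = sqrt(625 + 1156) = sqrt(1781) = 42.20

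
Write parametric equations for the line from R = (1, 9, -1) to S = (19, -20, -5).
Direction vector d = S - R = (18, -29, -4)
x = 1 + 18t, y = 9 - 29t, z = -1 - 4t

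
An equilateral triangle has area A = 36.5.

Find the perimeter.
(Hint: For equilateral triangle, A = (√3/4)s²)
A = (√3/4)s²  →  s² = 4A/√3 = 4·36.5/√3 = 84.2931
s = 9.18113
Perimeter = 3s = 27.54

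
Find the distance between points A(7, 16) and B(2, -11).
Using the distance formula: d = sqrt((x₂-x₁)² + (y₂-y₁)²)
dx = 2 - 7 = -5
dy = (-11) - 16 = -27
d = sqrt((-5)² + (-27)²) = sqrt(25 + 729) = sqrt(754) = 27.46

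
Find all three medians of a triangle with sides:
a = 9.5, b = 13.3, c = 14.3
Using m_x = ½√(2y² + 2z² - x²):
m_a = ½√(2·13.3² + 2·14.3² - 9.5²) = ½√672.51 = 12.97
m_b = ½√(2·9.5² + 2·14.3² - 13.3²) = ½√412.59 = 10.16
m_c = ½√(2·9.5² + 2·13.3² - 14.3²) = ½√329.79 = 9.08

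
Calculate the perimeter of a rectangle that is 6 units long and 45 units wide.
Perimeter = 2 * (length + width)
Perimeter = 2 * (6 + 45)
Perimeter = 2 * 51
Perimeter = 102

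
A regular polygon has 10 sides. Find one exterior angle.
Exterior angle of a regular n-gon = 360/n
Exterior angle = 360/10
Exterior angle = 36 degrees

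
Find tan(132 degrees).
tan(132 degrees) = -1.1106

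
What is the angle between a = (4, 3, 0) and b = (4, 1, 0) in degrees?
a·b = 19, |a|² = 25, |b|² = 17
cos θ = 19/√425 ≈ 0.9216
θ ≈ 22.83°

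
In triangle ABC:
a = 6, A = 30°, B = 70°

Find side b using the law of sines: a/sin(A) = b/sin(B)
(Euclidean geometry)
b = a·sin(B)/sin(A) = 6·sin(70°)/sin(30°)
b = 6·0.939693/0.500000 = 11.28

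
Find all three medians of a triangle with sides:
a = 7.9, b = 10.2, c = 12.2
Using m_x = ½√(2y² + 2z² - x²):
m_a = ½√(2·10.2² + 2·12.2² - 7.9²) = ½√443.35 = 10.53
m_b = ½√(2·7.9² + 2·12.2² - 10.2²) = ½√318.46 = 8.923
m_c = ½√(2·7.9² + 2·10.2² - 12.2²) = ½√184.06 = 6.783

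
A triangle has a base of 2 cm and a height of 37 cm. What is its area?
Area = (1/2) * base * height
Area = (1/2) * 2 * 37
Area = 37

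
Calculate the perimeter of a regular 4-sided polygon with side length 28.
Perimeter = number of sides * side length
Perimeter = 4 * 28
Perimeter = 112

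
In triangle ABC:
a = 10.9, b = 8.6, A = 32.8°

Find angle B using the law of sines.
sin(B)/b = sin(A)/a
sin(B) = b·sin(A)/a = 8.6·sin(32.8°)/10.9 = 0.427403
B = arcsin(0.427403) = 25.3°  (b ≤ a, so B ≤ A and the acute solution is unique)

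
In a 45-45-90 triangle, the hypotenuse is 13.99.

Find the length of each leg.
In a 45-45-90 triangle, hypotenuse = leg·√2  →  leg = hypotenuse/√2
leg = 13.99/√2 = 9.892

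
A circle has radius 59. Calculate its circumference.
Circumference = 2 * pi * r
Circumference = 2 * pi * 59
Circumference = 370.71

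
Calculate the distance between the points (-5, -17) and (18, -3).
Using the distance formula: d = sqrt((x₂-x₁)² + (y₂-y₁)²)
dx = 18 - (-5) = 23
dy = (-3) - (-17) = 14
d = sqrt(23² + 14²) = sqrt(529 + 196) = sqrt(725) = 26.93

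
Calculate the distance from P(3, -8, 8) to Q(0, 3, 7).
d = √[(-3)² + (11)² + (-1)²] = √131 = 11.45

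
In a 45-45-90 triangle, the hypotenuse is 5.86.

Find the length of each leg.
In a 45-45-90 triangle, hypotenuse = leg·√2  →  leg = hypotenuse/√2
leg = 5.86/√2 = 4.144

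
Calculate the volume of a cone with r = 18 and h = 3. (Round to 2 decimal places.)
Volume = (1/3) * pi * r² * h
Volume = (1/3) * pi * 18² * 3
Volume = (1/3) * pi * 324 * 3
Volume = (1/3) * pi * 972
Volume = 1017.88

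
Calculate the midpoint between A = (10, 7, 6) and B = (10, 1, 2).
Midpoint = ((10+10)/2, (7+1)/2, (6+2)/2) = (10, 4, 4)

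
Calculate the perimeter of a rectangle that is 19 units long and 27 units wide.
Perimeter = 2 * (length + width)
Perimeter = 2 * (19 + 27)
Perimeter = 2 * 46
Perimeter = 92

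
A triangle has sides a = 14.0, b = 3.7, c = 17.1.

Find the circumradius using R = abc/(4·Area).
s = (a+b+c)/2 = 17.4
Area = √(s(s-a)(s-b)(s-c)) = √(17.4·3.4·13.7·0.3) = 15.5932
R = abc/(4·Area) = (14.0·3.7·17.1)/(4·15.5932) = 885.78/62.3728 = 14.2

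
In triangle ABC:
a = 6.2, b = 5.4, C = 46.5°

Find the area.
Using A = ½ab·sin(C):
A = ½·6.2·5.4·sin(46.5°) = ½·33.48·0.725374 = 12.14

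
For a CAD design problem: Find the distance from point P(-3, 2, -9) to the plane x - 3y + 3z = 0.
d = |1(-3) + (-3)(2) + 3(-9) - (0)| / √(1² + (-3)² + 3²) = 36/√19 = 8.259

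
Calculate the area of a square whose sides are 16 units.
Area = s²
Area = 16²
Area = 256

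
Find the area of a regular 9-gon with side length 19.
For a regular 9-gon with side length s = 19:
Apothem a = s / (2*tan(pi/9)) = 19 / (2*tan(pi/9)) ≈ 26.101
Perimeter P = 9 * 19 = 171
Area = (1/2) * P * a = (1/2) * 171 * 26.101 = 2231.64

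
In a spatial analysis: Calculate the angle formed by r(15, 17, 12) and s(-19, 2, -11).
r·s = -383, |r|² = 658, |s|² = 486
cos θ = -383/√319788 ≈ -0.6773
θ ≈ 132.6°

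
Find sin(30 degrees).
sin(30 degrees) = 1/2
Decimal approximation: 0.5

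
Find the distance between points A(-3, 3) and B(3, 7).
Using the distance formula: d = sqrt((x₂-x₁)² + (y₂-y₁)²)
dx = 3 - (-3) = 6
dy = 7 - 3 = 4
d = sqrt(6² + 4²) = sqrt(36 + 16) = sqrt(52) = 7.21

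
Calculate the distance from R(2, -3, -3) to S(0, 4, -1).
d = √[(-2)² + (7)² + (2)²] = √57 = 7.55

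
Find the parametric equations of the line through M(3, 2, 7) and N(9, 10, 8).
Direction vector d = N - M = (6, 8, 1)
x = 3 + 6t, y = 2 + 8t, z = 7 + t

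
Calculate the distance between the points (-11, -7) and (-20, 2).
Using the distance formula: d = sqrt((x₂-x₁)² + (y₂-y₁)²)
dx = (-20) - (-11) = -9
dy = 2 - (-7) = 9
d = sqrt((-9)² + 9²) = sqrt(81 + 81) = sqrt(162) = 12.73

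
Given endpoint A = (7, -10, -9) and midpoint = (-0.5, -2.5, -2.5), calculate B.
B = (2×(-0.5) - 7, 2×(-2.5) - (-10), 2×(-2.5) - (-9)) = (-8, 5, 4)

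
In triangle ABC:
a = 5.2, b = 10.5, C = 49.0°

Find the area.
Using A = ½ab·sin(C):
A = ½·5.2·10.5·sin(49.0°) = ½·54.6·0.754710 = 20.6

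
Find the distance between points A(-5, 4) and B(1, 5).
Using the distance formula: d = sqrt((x₂-x₁)² + (y₂-y₁)²)
dx = 1 - (-5) = 6
dy = 5 - 4 = 1
d = sqrt(6² + 1²) = sqrt(36 + 1) = sqrt(37) = 6.08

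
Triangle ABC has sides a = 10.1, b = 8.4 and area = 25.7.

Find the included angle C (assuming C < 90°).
Area = ½ab·sin(C)  →  sin(C) = 2·Area/(ab)
sin(C) = 2·25.7/(10.1·8.4) = 0.605846
C = arcsin(0.605846) = 37.29°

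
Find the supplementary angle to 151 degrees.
Supplementary angles sum to 180 degrees.
Other angle = 180 - 151
Other angle = 29 degrees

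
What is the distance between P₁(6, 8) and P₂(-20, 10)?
Using the distance formula: d = sqrt((x₂-x₁)² + (y₂-y₁)²)
dx = (-20) - 6 = -26
dy = 10 - 8 = 2
d = sqrt((-26)² + 2²) = sqrt(676 + 4) = sqrt(680) = 26.08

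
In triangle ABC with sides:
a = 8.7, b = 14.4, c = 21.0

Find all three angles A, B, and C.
By the law of cosines:
cos(A) = (b² + c² - a²)/(2bc) = 0.946875  →  A = 18.76°
cos(B) = (a² + c² - b²)/(2ac) = 0.846552  →  B = 32.16°
cos(C) = (a² + b² - c²)/(2ab) = -0.630388  →  C = 129.1°
Check: A + B + C = 180.0° ✓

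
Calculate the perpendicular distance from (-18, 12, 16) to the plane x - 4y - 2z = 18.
d = |1(-18) + (-4)(12) + (-2)(16) - (18)| / √(1² + (-4)² + (-2)²) = 116/√21 = 25.31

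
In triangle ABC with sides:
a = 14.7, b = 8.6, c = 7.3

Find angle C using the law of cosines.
cos(C) = (a² + b² - c²)/(2ab)
cos(C) = (14.7² + 8.6² - 7.3²)/(2·14.7·8.6) = 236.76/252.84 = 0.936402
C = arccos(0.936402) = 20.54°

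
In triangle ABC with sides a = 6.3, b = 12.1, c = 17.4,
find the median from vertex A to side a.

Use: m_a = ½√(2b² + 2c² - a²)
m_a = ½√(2·12.1² + 2·17.4² - 6.3²)
m_a = ½√(292.82 + 605.52 - 39.69) = ½√858.65 = 14.65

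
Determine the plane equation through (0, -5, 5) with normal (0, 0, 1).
d = n·P = (0)(0) + (0)(-5) + (1)(5) = 5
Plane: z = 5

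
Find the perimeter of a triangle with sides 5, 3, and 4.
Perimeter = sum of all sides
Perimeter = 5 + 3 + 4
Perimeter = 12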